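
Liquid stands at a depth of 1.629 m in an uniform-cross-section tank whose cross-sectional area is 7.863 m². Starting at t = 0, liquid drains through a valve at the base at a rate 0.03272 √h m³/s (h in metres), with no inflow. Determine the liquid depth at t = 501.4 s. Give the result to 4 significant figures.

0.05433 m

With no inflow, A dh/dt = −0.03272 √h.
∫ h^(−1/2) dh = −(0.03272/A) ∫ dt, giving 2√h = 2√h₀ − (0.03272/A) t.
√h = √1.629 − 0.03272·501.4/(2·7.863) = 1.27632 − 1.04323 = 0.233095.
h = 0.233095² = 0.0543331 m.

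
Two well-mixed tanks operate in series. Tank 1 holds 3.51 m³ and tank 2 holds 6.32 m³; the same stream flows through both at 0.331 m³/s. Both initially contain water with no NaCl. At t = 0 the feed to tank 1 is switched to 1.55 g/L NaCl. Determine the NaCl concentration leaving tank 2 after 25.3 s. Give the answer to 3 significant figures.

Species balance on tank i: dCᵢ/dt = (Cᵢ₋₁ − Cᵢ)/τᵢ with τᵢ = Vᵢ/Q.
τ₁ = 3.51/0.331 = 10.604 s; τ₂ = 6.32/0.331 = 19.094 s.
Solving the cascade with C₁(0)=C₂(0)=0 gives C₂(t) = C_in[1 − (τ₁ e^(−t/τ₁) − τ₂ e^(−t/τ₂))/(τ₁ − τ₂)].
At t = 25.3: e^(−t/τ₁) = 0.092012, e^(−t/τ₂) = 0.26579.
C₂ = 1.55·[1 − (10.604·0.092012 − 19.094·0.26579)/(-8.4894)] = 1.55·0.51714 = 0.80157 g/L.

0.802 g/L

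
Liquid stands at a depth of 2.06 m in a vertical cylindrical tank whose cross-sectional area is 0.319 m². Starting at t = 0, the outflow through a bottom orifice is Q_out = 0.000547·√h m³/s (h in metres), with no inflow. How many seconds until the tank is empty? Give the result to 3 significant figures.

1670 s

With no inflow, A dh/dt = −0.000547 √h.
∫ h^(−1/2) dh = −(0.000547/A) ∫ dt, giving 2√h = 2√h₀ − (0.000547/A) t.
Set h = 0: 2√h₀ = (0.000547/A) t_empty ⇒ t_empty = 2A√h₀/0.000547.
t_empty = 2·0.319·√2.06/0.000547 = 0.63800·1.4353/0.000547 = 1674.0 s.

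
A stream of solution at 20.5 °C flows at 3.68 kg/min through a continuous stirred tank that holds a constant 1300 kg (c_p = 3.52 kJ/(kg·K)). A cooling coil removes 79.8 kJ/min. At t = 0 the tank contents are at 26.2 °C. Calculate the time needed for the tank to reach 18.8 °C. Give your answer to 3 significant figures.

M c_p dT/dt = ṁ c_p (T_in − T) − Q̇.
τ = M/ṁ = 353.26 min; T_ss = T_in − Q̇/(ṁ c_p) = 14.340 °C.
T(t) = T_ss + (T₀ − T_ss) e^(−t/τ). Set T = 18.8:
e^(−t/τ) = (18.8 − 14.340)/(26.2 − 14.340) = 0.37608
t = −353.26 · ln(0.37608) = 345.47 min.

345 min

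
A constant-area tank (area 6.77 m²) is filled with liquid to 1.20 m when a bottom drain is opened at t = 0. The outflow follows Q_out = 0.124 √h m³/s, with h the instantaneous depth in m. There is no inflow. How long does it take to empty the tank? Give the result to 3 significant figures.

Mass balance (ρ constant): A dh/dt = −0.124 √h.
Separate and integrate: 2(√h − √h₀) = −(0.124/A) t.
Set h = 0: 2√h₀ = (0.124/A) t_empty ⇒ t_empty = 2A√h₀/0.124.
t_empty = 2·6.77·√1.20/0.124 = 13.540·1.0954/0.124 = 119.62 s.

120 s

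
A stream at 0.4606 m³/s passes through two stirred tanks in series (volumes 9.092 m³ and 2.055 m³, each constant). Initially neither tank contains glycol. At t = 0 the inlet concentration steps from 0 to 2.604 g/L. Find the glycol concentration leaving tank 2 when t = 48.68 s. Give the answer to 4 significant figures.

Each tank obeys Vᵢ dCᵢ/dt = Q(Cᵢ₋₁ − Cᵢ), so τᵢ = Vᵢ/Q.
τ₁ = 9.092/0.4606 = 19.7395 s; τ₂ = 2.055/0.4606 = 4.46157 s.
Tank 1: C₁ = C_in(1 − e^(−t/τ₁)). Tank 2 (τ₁ ≠ τ₂): C₂ = C_in[1 − (τ₁ e^(−t/τ₁) − τ₂ e^(−t/τ₂))/(τ₁ − τ₂)].
At t = 48.68: e^(−t/τ₁) = 0.0849133, e^(−t/τ₂) = 1.82572e-05.
C₂ = 2.604·[1 − (19.7395·0.0849133 − 4.46157·1.82572e-05)/(15.2779)] = 2.604·0.890295 = 2.31833 g/L.

2.318 g/L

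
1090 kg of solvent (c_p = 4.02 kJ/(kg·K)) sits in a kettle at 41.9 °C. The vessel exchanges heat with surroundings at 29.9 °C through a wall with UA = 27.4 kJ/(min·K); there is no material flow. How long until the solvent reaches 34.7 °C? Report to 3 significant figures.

Energy balance: M c_p dT/dt = −UA(T − T_amb).
τ = M c_p/UA = 159.92 min; T_ss = T_amb = 29.900 °C.
T(t) = T_ss + (T₀ − T_ss)e^(−t/τ); set T = 34.7:
t = −τ ln[(T − T_ss)/(T₀ − T_ss)] = −159.92 · ln(0.40000) = 146.53 min.

147 min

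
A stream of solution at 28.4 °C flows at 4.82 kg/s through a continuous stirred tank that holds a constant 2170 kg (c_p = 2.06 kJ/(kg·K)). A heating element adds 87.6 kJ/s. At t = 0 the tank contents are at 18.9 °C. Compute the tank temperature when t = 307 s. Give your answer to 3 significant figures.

First-law balance (no shaft work): M c_p dT/dt = ṁ c_p (T_in − T) + 87.6.
Rearrange: dT/dt = (T_ss − T)/τ with τ = M/ṁ = 450.21 s and T_ss = T_in + Q̇/(ṁ c_p) = 37.222 °C.
T approaches T_ss exponentially: T(t) = T_ss + (T₀ − T_ss) e^(−t/τ).
T(307) = 37.222 + (-18.322)·e^(−307/450.21) = 37.222 + (-18.322)·0.50565 = 27.958 °C.

28.0 °C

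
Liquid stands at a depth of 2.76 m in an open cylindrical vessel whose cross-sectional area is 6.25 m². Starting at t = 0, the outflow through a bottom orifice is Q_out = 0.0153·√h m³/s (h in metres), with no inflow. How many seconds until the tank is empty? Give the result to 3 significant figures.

1360 s

A dh/dt = −Q_out = −0.0153 √h.
∫ h^(−1/2) dh = −(0.0153/A) ∫ dt, giving 2√h = 2√h₀ − (0.0153/A) t.
Set h = 0: 2√h₀ = (0.0153/A) t_empty ⇒ t_empty = 2A√h₀/0.0153.
t_empty = 2·6.25·√2.76/0.0153 = 12.500·1.6613/0.0153 = 1357.3 s.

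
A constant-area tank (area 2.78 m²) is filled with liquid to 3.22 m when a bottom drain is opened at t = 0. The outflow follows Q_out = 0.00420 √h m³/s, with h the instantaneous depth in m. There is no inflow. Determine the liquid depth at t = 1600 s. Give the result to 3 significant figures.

0.343 m

A dh/dt = −Q_out = −0.00420 √h.
Separate and integrate: 2(√h − √h₀) = −(0.00420/A) t.
√h = √3.22 − 0.00420·1600/(2·2.78) = 1.7944 − 1.2086 = 0.58580.
h = 0.58580² = 0.34316 m.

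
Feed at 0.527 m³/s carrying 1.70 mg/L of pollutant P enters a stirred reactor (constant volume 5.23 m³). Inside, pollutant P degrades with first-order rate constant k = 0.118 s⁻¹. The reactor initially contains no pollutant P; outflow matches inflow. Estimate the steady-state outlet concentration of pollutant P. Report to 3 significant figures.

Species balance: V dC/dt = Q C_in − Q C − k V C.
At steady state: 0 = Q C_in − (Q + kV) C_ss, so C_ss = Q C_in/(Q + kV).
C_ss = 0.527·1.70/(0.527 + 0.118·5.23) = 0.89590/1.1441 = 0.78303 mg/L.

0.783 mg/L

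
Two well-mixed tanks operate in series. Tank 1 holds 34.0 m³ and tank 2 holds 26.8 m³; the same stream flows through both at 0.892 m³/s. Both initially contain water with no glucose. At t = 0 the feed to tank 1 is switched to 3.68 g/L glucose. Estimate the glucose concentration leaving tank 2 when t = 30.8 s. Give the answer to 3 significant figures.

Time constants: τᵢ = Vᵢ/Q for each well-mixed tank.
τ₁ = 34.0/0.892 = 38.117 s; τ₂ = 26.8/0.892 = 30.045 s.
Tank 1: C₁ = C_in(1 − e^(−t/τ₁)). Tank 2 (τ₁ ≠ τ₂): C₂ = C_in[1 − (τ₁ e^(−t/τ₁) − τ₂ e^(−t/τ₂))/(τ₁ − τ₂)].
At t = 30.8: e^(−t/τ₁) = 0.44573, e^(−t/τ₂) = 0.35875.
C₂ = 3.68·[1 − (38.117·0.44573 − 30.045·0.35875)/(8.0717)] = 3.68·0.23052 = 0.84830 g/L.

0.848 g/L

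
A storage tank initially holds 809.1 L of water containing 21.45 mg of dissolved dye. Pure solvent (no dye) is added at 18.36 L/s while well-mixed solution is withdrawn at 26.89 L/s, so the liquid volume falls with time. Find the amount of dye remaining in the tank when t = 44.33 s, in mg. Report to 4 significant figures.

2.945 mg

Let m(t) be the amount of dye. Volume: V(t) = V₀ + (Q_in − Q_out) t = 809.1 − 8.53000 t; V(44.33) = 430.965 L.
No dye enters, so dm/dt = −Q_out · (m/V).
Separate: dm/m = −Q_out dt/V(t) ⇒ ln(m/m₀) = −(Q_out/(Q_in−Q_out)) ln(V/V₀).
m = m₀ (V₀/V)^(Q_out/(Q_in−Q_out)) = 21.45 × (809.1/430.965)^(-3.15240) = 2.94480 mg.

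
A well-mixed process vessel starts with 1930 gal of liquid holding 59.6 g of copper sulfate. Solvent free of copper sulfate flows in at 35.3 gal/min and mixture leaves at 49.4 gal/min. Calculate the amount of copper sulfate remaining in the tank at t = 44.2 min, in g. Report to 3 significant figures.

Let m(t) be the amount of copper sulfate. Volume: V(t) = V₀ + (Q_in − Q_out) t = 1930 − 14.100 t; V(44.2) = 1306.8 gal.
No copper sulfate enters, so dm/dt = −Q_out · (m/V).
Separate: dm/m = −Q_out dt/V(t) ⇒ ln(m/m₀) = −(Q_out/(Q_in−Q_out)) ln(V/V₀).
m = m₀ (V₀/V)^(Q_out/(Q_in−Q_out)) = 59.6 × (1930/1306.8)^(-3.5035) = 15.202 g.

15.2 g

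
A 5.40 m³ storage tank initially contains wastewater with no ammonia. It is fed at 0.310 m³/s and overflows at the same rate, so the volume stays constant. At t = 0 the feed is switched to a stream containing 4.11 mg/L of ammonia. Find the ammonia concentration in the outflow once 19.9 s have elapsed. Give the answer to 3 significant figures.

2.80 mg/L

Transient balance on the dissolved component: V dC/dt = Q(C_in − C).
So dC/dt = (C_in − C)/τ with τ = V/Q = 5.40/0.310 = 17.419 s.
C approaches C_in exponentially: C(t) = C_in + (C₀ − C_in) e^(−t/τ).
C(19.9) = 4.11 + (0 − 4.11)·e^(−19.9/17.419) = 4.11 + (-4.1100)·0.31905 = 2.7987 mg/L.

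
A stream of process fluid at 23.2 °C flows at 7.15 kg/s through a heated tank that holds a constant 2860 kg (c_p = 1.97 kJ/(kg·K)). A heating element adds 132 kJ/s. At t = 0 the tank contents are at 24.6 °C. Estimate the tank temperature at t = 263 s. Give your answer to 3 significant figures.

28.4 °C

M c_p dT/dt = ṁ c_p (T_in − T) + Q̇.
τ = M/ṁ = 400.00 s; T_ss = T_in + Q̇/(ṁ c_p) = 23.2 + 132/(7.15·1.97) = 32.571 °C.
This is linear first-order; T(t) = T_ss + (T₀ − T_ss) e^(−t/τ).
T(263) = 32.571 + (-7.9713)·e^(−263/400.00) = 32.571 + (-7.9713)·0.51815 = 28.441 °C.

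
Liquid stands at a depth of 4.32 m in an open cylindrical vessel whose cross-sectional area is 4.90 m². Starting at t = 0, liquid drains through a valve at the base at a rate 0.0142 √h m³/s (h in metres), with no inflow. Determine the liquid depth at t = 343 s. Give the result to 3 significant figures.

2.50 m

A dh/dt = −Q_out = −0.0142 √h.
Separate and integrate: 2(√h − √h₀) = −(0.0142/A) t.
√h = √4.32 − 0.0142·343/(2·4.90) = 2.0785 − 0.49700 = 1.5815.
h = 1.5815² = 2.5010 m.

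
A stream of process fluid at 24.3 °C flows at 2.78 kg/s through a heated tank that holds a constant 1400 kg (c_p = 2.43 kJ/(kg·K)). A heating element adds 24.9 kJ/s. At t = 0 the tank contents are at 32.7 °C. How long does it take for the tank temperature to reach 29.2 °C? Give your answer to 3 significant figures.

683 s

M c_p dT/dt = ṁ c_p (T_in − T) + Q̇.
τ = M/ṁ = 503.60 s; T_ss = T_in + Q̇/(ṁ c_p) = 27.986 °C.
T(t) = T_ss + (T₀ − T_ss) e^(−t/τ). Set T = 29.2:
e^(−t/τ) = (29.2 − 27.986)/(32.7 − 27.986) = 0.25754
t = −503.60 · ln(0.25754) = 683.17 s.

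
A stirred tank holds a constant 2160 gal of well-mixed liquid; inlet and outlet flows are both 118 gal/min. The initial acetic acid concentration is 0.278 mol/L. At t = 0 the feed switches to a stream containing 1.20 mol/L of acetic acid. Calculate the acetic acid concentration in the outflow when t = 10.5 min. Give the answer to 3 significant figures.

Species balance on the tank: V dC/dt = Q(C_in − C).
So dC/dt = (C_in − C)/τ with τ = V/Q = 2160/118 = 18.305 min.
This is linear first-order; C(t) = C_in + (C₀ − C_in) e^(−t/τ).
C(10.5) = 1.20 + (0.278 − 1.20)·e^(−10.5/18.305) = 1.20 + (-0.92200)·0.56349 = 0.68047 mol/L.

0.680 mol/L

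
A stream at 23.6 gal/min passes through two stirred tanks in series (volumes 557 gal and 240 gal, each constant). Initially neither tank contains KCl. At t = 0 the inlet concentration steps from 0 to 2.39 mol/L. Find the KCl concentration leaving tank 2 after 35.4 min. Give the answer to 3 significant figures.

Species balance on tank i: dCᵢ/dt = (Cᵢ₋₁ − Cᵢ)/τᵢ with τᵢ = Vᵢ/Q.
τ₁ = 557/23.6 = 23.602 min; τ₂ = 240/23.6 = 10.169 min.
Solving the cascade with C₁(0)=C₂(0)=0 gives C₂(t) = C_in[1 − (τ₁ e^(−t/τ₁) − τ₂ e^(−t/τ₂))/(τ₁ − τ₂)].
At t = 35.4: e^(−t/τ₁) = 0.22315, e^(−t/τ₂) = 0.030777.
C₂ = 2.39·[1 − (23.602·0.22315 − 10.169·0.030777)/(13.432)] = 2.39·0.63120 = 1.5086 mol/L.

1.51 mol/L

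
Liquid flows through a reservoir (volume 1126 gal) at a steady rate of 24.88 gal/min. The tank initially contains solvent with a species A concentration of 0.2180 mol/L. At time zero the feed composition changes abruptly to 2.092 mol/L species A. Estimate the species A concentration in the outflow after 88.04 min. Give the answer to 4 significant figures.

1.824 mol/L

Mass balance on the solute (V constant): V dC/dt = Q(C_in − C).
Rewrite as dC/dt + C/τ = C_in/τ, τ = V/Q = 45.2572 min.
This is linear first-order; C(t) = C_in + (C₀ − C_in) e^(−t/τ).
C(88.04) = 2.092 + (0.2180 − 2.092)·e^(−88.04/45.2572) = 2.092 + (-1.87400)·0.142941 = 1.82413 mol/L.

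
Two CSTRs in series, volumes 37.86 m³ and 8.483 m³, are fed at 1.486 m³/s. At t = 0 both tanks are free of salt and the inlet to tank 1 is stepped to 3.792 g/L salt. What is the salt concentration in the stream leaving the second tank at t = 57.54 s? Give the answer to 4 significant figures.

Species balance on tank i: dCᵢ/dt = (Cᵢ₋₁ − Cᵢ)/τᵢ with τᵢ = Vᵢ/Q.
τ₁ = 37.86/1.486 = 25.4778 s; τ₂ = 8.483/1.486 = 5.70861 s.
Tank 1: C₁ = C_in(1 − e^(−t/τ₁)). Tank 2 (τ₁ ≠ τ₂): C₂ = C_in[1 − (τ₁ e^(−t/τ₁) − τ₂ e^(−t/τ₂))/(τ₁ − τ₂)].
At t = 57.54: e^(−t/τ₁) = 0.104514, e^(−t/τ₂) = 4.19302e-05.
C₂ = 3.792·[1 − (25.4778·0.104514 − 5.70861·4.19302e-05)/(19.7692)] = 3.792·0.865319 = 3.28129 g/L.

3.281 g/L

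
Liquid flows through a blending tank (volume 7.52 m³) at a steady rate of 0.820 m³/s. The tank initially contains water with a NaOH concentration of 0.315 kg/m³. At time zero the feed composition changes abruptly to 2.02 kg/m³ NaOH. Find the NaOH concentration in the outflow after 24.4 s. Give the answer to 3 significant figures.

1.90 kg/m³

Mass balance on the solute (V constant): V dC/dt = Q(C_in − C).
Rewrite as dC/dt + C/τ = C_in/τ, τ = V/Q = 9.1707 s.
Integrating: C(t) = C_in + (C₀ − C_in) e^(−t/τ).
C(24.4) = 2.02 + (0.315 − 2.02)·e^(−24.4/9.1707) = 2.02 + (-1.7050)·0.069904 = 1.9008 kg/m³.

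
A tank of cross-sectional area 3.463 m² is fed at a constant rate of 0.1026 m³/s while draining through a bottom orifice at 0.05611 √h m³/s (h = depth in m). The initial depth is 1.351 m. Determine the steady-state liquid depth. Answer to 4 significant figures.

3.344 m

Level balance: A dh/dt = 0.1026 − 0.05611 √h. Setting dh/dt = 0:
Q_in = 0.05611 √h_ss ⇒ √h_ss = 0.1026/0.05611 = 1.82855.
h_ss = 1.82855² = 3.34360 m. (Since h₀ = 1.351 m < h_ss, the level will rise toward this value.)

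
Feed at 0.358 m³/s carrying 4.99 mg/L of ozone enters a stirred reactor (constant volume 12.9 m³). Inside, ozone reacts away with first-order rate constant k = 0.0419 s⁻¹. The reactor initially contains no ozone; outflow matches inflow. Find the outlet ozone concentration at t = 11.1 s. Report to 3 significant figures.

1.07 mg/L

V dC/dt = Q(C_in − C) − k V C.
This is linear with rate a = Q/V + k = 0.069652 s⁻¹.
C_ss = Q C_in/(Q + kV) = 1.9882 mg/L; C(t) = C_ss + (C₀ − C_ss) e^(−a t).
C(11.1) = 1.9882 + (-1.9882)·e^(−0.069652·11.1) = 1.9882 + (-1.9882)·0.46156 = 1.0705 mg/L.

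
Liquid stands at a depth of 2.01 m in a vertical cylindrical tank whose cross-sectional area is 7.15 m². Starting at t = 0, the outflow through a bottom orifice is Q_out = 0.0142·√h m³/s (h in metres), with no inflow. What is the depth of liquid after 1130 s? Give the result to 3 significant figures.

0.0874 m

With no inflow, A dh/dt = −0.0142 √h.
∫ h^(−1/2) dh = −(0.0142/A) ∫ dt, giving 2√h = 2√h₀ − (0.0142/A) t.
√h = √2.01 − 0.0142·1130/(2·7.15) = 1.4177 − 1.1221 = 0.29565.
h = 0.29565² = 0.087407 m.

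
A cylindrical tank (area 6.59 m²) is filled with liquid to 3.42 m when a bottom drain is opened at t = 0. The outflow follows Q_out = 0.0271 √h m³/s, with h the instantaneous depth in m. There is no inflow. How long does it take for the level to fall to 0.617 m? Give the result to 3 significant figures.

With no inflow, A dh/dt = −0.0271 √h.
∫ h^(−1/2) dh = −(0.0271/A) ∫ dt, giving 2√h = 2√h₀ − (0.0271/A) t.
t = 2A(√h₀ − √h)/0.0271 = 2·6.59·(√3.42 − √0.617)/0.0271
  = 13.180 × (1.8493 − 0.78549) / 0.0271 = 517.39 s.

517 s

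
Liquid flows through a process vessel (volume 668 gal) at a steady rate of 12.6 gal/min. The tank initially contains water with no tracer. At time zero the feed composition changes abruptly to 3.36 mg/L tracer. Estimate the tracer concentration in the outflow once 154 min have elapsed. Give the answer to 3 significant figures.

3.18 mg/L

Transient balance on the dissolved component: V dC/dt = Q(C_in − C).
Time constant τ = V/Q = 668/12.6 = 53.016 min.
C approaches C_in exponentially: C(t) = C_in + (C₀ − C_in) e^(−t/τ).
C(154) = 3.36 + (0 − 3.36)·e^(−154/53.016) = 3.36 + (-3.3600)·0.054760 = 3.1760 mg/L.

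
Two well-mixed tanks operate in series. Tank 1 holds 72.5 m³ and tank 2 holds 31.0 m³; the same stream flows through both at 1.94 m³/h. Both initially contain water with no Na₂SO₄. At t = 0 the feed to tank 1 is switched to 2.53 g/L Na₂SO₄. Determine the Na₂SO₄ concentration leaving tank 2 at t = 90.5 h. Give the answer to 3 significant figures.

Time constants: τᵢ = Vᵢ/Q for each well-mixed tank.
τ₁ = 72.5/1.94 = 37.371 h; τ₂ = 31.0/1.94 = 15.979 h.
Solving the cascade with C₁(0)=C₂(0)=0 gives C₂(t) = C_in[1 − (τ₁ e^(−t/τ₁) − τ₂ e^(−t/τ₂))/(τ₁ − τ₂)].
At t = 90.5: e^(−t/τ₁) = 0.088775, e^(−t/τ₂) = 0.0034702.
C₂ = 2.53·[1 − (37.371·0.088775 − 15.979·0.0034702)/(21.392)] = 2.53·0.84750 = 2.1442 g/L.

2.14 g/L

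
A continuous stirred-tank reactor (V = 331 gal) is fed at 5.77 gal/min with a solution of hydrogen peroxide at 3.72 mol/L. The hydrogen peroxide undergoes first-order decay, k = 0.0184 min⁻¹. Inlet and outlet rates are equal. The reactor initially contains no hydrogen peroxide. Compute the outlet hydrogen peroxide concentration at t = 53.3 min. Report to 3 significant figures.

V dC/dt = Q(C_in − C) − k V C.
This is linear with rate a = Q/V + k = 0.035832 min⁻¹.
C_ss = Q C_in/(Q + kV) = 1.8098 mol/L; C(t) = C_ss + (C₀ − C_ss) e^(−a t).
C(53.3) = 1.8098 + (-1.8098)·e^(−0.035832·53.3) = 1.8098 + (-1.8098)·0.14810 = 1.5417 mol/L.

1.54 mol/L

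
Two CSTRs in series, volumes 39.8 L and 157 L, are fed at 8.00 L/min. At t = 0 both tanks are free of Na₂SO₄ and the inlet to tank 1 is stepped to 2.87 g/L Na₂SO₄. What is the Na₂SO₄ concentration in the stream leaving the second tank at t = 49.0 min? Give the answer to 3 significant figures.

Species balance on tank i: dCᵢ/dt = (Cᵢ₋₁ − Cᵢ)/τᵢ with τᵢ = Vᵢ/Q.
τ₁ = 39.8/8.00 = 4.9750 min; τ₂ = 157/8.00 = 19.625 min.
Solving the cascade with C₁(0)=C₂(0)=0 gives C₂(t) = C_in[1 − (τ₁ e^(−t/τ₁) − τ₂ e^(−t/τ₂))/(τ₁ − τ₂)].
At t = 49.0: e^(−t/τ₁) = 5.2787e-05, e^(−t/τ₂) = 0.082347.
C₂ = 2.87·[1 − (4.9750·5.2787e-05 − 19.625·0.082347)/(-14.650)] = 2.87·0.88971 = 2.5535 g/L.

2.55 g/L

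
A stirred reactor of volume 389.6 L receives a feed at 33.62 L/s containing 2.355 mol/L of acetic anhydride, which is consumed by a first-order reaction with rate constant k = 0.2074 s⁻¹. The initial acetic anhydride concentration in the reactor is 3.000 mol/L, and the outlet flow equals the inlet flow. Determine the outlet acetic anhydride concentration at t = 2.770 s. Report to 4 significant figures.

V dC/dt = Q(C_in − C) − k V C.
dC/dt = (Q/V) C_in − (Q/V + k) C; effective rate a = Q/V + k = 0.0862936 + 0.2074 = 0.293694 s⁻¹.
C_ss = Q C_in/(Q + kV) = 0.691951 mol/L; C(t) = C_ss + (C₀ − C_ss) e^(−a t).
C(2.770) = 0.691951 + (2.30805)·e^(−0.293694·2.770) = 0.691951 + (2.30805)·0.443290 = 1.71509 mol/L.

1.715 mol/L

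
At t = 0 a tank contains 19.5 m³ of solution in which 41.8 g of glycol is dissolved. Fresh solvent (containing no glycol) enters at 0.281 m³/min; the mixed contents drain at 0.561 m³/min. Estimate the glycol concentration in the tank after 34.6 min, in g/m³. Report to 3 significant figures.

1.08 g/m³

Let m(t) be the amount of glycol. Volume: V(t) = V₀ + (Q_in − Q_out) t = 19.5 − 0.28000 t; V(34.6) = 9.8120 m³.
Species balance (pure solvent in): dm/dt = −Q_out · m/V(t).
Separate: dm/m = −Q_out dt/V(t) ⇒ ln(m/m₀) = −(Q_out/(Q_in−Q_out)) ln(V/V₀).
m = m₀ (V₀/V)^(Q_out/(Q_in−Q_out)) = 41.8 × (19.5/9.8120)^(-2.0036) = 10.557 g.
C = m/V = 10.557/9.8120 = 1.0760 g/m³.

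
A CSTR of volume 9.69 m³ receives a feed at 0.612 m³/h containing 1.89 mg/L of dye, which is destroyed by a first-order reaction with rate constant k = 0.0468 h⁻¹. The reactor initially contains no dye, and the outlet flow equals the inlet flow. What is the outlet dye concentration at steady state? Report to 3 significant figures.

1.09 mg/L

Species balance: V dC/dt = Q C_in − Q C − k V C.
Steady state (dC/dt = 0): C_ss = Q C_in/(Q + kV) = C_in/(1 + kV/Q).
C_ss = 0.612·1.89/(0.612 + 0.0468·9.69) = 1.1567/1.0655 = 1.0856 mg/L.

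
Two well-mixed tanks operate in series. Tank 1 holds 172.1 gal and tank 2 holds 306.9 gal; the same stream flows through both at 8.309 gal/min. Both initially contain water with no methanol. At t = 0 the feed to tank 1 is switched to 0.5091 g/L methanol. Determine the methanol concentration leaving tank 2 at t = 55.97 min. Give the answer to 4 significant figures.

Each tank obeys Vᵢ dCᵢ/dt = Q(Cᵢ₋₁ − Cᵢ), so τᵢ = Vᵢ/Q.
τ₁ = 172.1/8.309 = 20.7125 min; τ₂ = 306.9/8.309 = 36.9359 min.
Solving the cascade with C₁(0)=C₂(0)=0 gives C₂(t) = C_in[1 − (τ₁ e^(−t/τ₁) − τ₂ e^(−t/τ₂))/(τ₁ − τ₂)].
At t = 55.97: e^(−t/τ₁) = 0.0670554, e^(−t/τ₂) = 0.219736.
C₂ = 0.5091·[1 − (20.7125·0.0670554 − 36.9359·0.219736)/(-16.2234)] = 0.5091·0.585336 = 0.297995 g/L.

0.2980 g/L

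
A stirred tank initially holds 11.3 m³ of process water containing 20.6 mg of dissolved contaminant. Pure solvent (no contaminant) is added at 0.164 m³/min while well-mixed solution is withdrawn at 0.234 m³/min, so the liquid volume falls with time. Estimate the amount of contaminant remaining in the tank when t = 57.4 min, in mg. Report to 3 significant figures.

4.74 mg

Let m(t) be the amount of contaminant. Volume: V(t) = V₀ + (Q_in − Q_out) t = 11.3 − 0.070000 t; V(57.4) = 7.2820 m³.
No contaminant enters, so dm/dt = −Q_out · (m/V).
Separate: dm/m = −Q_out dt/V(t) ⇒ ln(m/m₀) = −(Q_out/(Q_in−Q_out)) ln(V/V₀).
m = m₀ (V₀/V)^(Q_out/(Q_in−Q_out)) = 20.6 × (11.3/7.2820)^(-3.3429) = 4.7420 mg.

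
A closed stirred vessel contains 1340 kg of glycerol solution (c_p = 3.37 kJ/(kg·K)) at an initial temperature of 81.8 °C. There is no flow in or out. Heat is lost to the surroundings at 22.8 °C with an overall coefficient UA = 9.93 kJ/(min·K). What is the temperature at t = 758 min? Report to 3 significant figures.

Lumped-capacitance energy balance: M c_p dT/dt = UA(T_amb − T).
dT/dt = (T_ss − T)/τ with T_ss = T_amb = 22.800 °C, τ = M c_p/UA = 1340·3.37/9.93 = 454.76 min.
Solution: T(t) = T_ss + (T₀ − T_ss) e^(−t/τ).
T(758) = 22.800 + (59.000)·0.18885 = 33.942 °C.

33.9 °C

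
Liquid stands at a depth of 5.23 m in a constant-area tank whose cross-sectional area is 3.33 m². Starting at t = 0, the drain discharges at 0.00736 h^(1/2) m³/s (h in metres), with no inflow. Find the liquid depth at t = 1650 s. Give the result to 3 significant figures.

A dh/dt = −Q_out = −0.00736 √h.
This is separable: 2 d(√h)/dt = −0.00736/A, so √h = √h₀ − (0.00736/(2A)) t.
√h = √5.23 − 0.00736·1650/(2·3.33) = 2.2869 − 1.8234 = 0.46350.
h = 0.46350² = 0.21483 m.

0.215 m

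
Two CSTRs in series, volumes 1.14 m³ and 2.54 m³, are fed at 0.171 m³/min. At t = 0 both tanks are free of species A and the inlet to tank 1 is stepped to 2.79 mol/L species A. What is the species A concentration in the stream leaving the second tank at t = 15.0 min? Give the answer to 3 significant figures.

Each tank obeys Vᵢ dCᵢ/dt = Q(Cᵢ₋₁ − Cᵢ), so τᵢ = Vᵢ/Q.
τ₁ = 1.14/0.171 = 6.6667 min; τ₂ = 2.54/0.171 = 14.854 min.
Tank 1: C₁ = C_in(1 − e^(−t/τ₁)). Tank 2 (τ₁ ≠ τ₂): C₂ = C_in[1 − (τ₁ e^(−t/τ₁) − τ₂ e^(−t/τ₂))/(τ₁ − τ₂)].
At t = 15.0: e^(−t/τ₁) = 0.10540, e^(−t/τ₂) = 0.36428.
C₂ = 2.79·[1 − (6.6667·0.10540 − 14.854·0.36428)/(-8.1871)] = 2.79·0.42492 = 1.1855 mol/L.

1.19 mol/L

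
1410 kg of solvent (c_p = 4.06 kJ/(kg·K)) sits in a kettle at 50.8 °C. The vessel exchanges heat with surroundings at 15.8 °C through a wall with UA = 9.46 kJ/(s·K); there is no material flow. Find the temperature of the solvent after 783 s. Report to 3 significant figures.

M c_p dT/dt = −UA(T − T_amb).
dT/dt = (T_ss − T)/τ with T_ss = T_amb = 15.800 °C, τ = M c_p/UA = 1410·4.06/9.46 = 605.14 s.
This is linear first-order; T(t) = T_ss + (T₀ − T_ss) e^(−t/τ).
T(783) = 15.800 + (35.000)·0.27419 = 25.397 °C.

25.4 °C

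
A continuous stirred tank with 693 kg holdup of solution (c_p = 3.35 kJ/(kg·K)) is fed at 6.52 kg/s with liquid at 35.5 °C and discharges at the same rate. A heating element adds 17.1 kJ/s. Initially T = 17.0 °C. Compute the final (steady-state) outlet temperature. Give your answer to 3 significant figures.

M c_p dT/dt = ṁ c_p (T_in − T) + Q̇.
At steady state dT/dt = 0 ⇒ T_ss = T_in + Q̇/(ṁ c_p) = 35.5 + 17.1/(6.52·3.35) = 36.283 °C.

36.3 °C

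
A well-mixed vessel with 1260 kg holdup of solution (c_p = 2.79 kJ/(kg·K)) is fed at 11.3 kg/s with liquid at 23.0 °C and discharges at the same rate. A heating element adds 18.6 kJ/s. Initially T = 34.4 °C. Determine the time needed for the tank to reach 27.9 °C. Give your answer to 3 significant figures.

M c_p dT/dt = ṁ c_p (T_in − T) + Q̇.
τ = M/ṁ = 111.50 s; T_ss = T_in + Q̇/(ṁ c_p) = 23.590 °C.
T(t) = T_ss + (T₀ − T_ss) e^(−t/τ). Set T = 27.9:
e^(−t/τ) = (27.9 − 23.590)/(34.4 − 23.590) = 0.39871
t = −111.50 · ln(0.39871) = 102.53 s.

103 s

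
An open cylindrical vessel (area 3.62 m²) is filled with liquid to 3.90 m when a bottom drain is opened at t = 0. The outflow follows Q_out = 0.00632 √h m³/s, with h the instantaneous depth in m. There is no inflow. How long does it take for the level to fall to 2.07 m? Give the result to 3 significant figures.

614 s

A dh/dt = −Q_out = −0.00632 √h.
This is separable: 2 d(√h)/dt = −0.00632/A, so √h = √h₀ − (0.00632/(2A)) t.
t = 2A(√h₀ − √h)/0.00632 = 2·3.62·(√3.90 − √2.07)/0.00632
  = 7.2400 × (1.9748 − 1.4387) / 0.00632 = 614.13 s.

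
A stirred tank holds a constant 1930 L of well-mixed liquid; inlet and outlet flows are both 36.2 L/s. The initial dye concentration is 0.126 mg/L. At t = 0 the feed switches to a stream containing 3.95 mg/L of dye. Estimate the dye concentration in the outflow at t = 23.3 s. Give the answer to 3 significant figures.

Transient balance on the dissolved component: V dC/dt = Q(C_in − C).
Rewrite as dC/dt + C/τ = C_in/τ, τ = V/Q = 53.315 s.
Integrating: C(t) = C_in + (C₀ − C_in) e^(−t/τ).
C(23.3) = 3.95 + (0.126 − 3.95)·e^(−23.3/53.315) = 3.95 + (-3.8240)·0.64595 = 1.4799 mg/L.

1.48 mg/L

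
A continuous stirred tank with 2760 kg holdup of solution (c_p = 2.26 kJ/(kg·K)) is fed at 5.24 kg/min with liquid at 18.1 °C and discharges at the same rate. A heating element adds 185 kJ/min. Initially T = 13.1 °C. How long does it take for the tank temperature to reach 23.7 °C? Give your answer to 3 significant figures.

Heat balance on the well-mixed liquid: M c_p dT/dt = ṁ c_p (T_in − T) + 185.
τ = M/ṁ = 526.72 min; T_ss = T_in + Q̇/(ṁ c_p) = 33.722 °C.
T(t) = T_ss + (T₀ − T_ss) e^(−t/τ). Set T = 23.7:
e^(−t/τ) = (23.7 − 33.722)/(13.1 − 33.722) = 0.48598
t = −526.72 · ln(0.48598) = 380.07 min.

380 min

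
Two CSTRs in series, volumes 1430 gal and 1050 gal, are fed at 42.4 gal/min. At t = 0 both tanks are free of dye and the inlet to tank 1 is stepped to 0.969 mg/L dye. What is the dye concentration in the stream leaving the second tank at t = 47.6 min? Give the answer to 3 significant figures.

0.472 mg/L

Each tank obeys Vᵢ dCᵢ/dt = Q(Cᵢ₋₁ − Cᵢ), so τᵢ = Vᵢ/Q.
τ₁ = 1430/42.4 = 33.726 min; τ₂ = 1050/42.4 = 24.764 min.
Solving the cascade with C₁(0)=C₂(0)=0 gives C₂(t) = C_in[1 − (τ₁ e^(−t/τ₁) − τ₂ e^(−t/τ₂))/(τ₁ − τ₂)].
At t = 47.6: e^(−t/τ₁) = 0.24381, e^(−t/τ₂) = 0.14629.
C₂ = 0.969·[1 − (33.726·0.24381 − 24.764·0.14629)/(8.9623)] = 0.969·0.48673 = 0.47164 mg/L.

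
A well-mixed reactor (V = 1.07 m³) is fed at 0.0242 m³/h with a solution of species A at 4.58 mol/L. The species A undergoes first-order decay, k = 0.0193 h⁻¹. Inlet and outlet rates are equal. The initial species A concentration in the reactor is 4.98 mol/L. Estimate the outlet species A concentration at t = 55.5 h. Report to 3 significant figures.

2.72 mol/L

V dC/dt = Q(C_in − C) − k V C.
This is linear with rate a = Q/V + k = 0.041917 h⁻¹.
C_ss = Q C_in/(Q + kV) = 2.4712 mol/L; C(t) = C_ss + (C₀ − C_ss) e^(−a t).
C(55.5) = 2.4712 + (2.5088)·e^(−0.041917·55.5) = 2.4712 + (2.5088)·0.097648 = 2.7162 mol/L.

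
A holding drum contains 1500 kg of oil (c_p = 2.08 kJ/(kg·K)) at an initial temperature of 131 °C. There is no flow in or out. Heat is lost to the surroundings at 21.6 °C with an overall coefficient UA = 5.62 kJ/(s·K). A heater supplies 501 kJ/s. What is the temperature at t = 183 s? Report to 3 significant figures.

125 °C

Lumped-capacitance energy balance: M c_p dT/dt = UA(T_amb − T) + Q̇.
dT/dt = (T_ss − T)/τ with T_ss = T_amb + Q̇/UA = 21.6 + 501/5.62 = 110.75 °C, τ = M c_p/UA = 1500·2.08/5.62 = 555.16 s.
This is linear first-order; T(t) = T_ss + (T₀ − T_ss) e^(−t/τ).
T(183) = 110.75 + (20.254)·0.71919 = 125.31 °C.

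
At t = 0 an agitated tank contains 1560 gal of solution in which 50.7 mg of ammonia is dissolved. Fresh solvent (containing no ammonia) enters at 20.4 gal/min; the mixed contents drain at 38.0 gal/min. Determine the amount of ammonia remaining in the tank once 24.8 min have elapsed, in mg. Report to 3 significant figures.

25.0 mg

Total volume: dV/dt = Q_in − Q_out = -17.600 gal/min, so V(t) = 1560 − 17.600 t and V(24.8) = 1123.5 gal.
No ammonia enters, so dm/dt = −Q_out · (m/V).
dm/m = −Q_out dt/(V₀ − 17.600 t); integrating gives ln(m/m₀) = −(Q_out/(Q_in−Q_out)) ln(V/V₀).
m = m₀ (V₀/V)^(Q_out/(Q_in−Q_out)) = 50.7 × (1560/1123.5)^(-2.1591) = 24.960 mg.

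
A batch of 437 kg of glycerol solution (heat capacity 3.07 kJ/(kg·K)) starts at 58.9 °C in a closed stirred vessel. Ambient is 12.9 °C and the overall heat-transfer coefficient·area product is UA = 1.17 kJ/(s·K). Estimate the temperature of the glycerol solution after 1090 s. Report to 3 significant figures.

30.7 °C

First-law balance (no shaft work): M c_p dT/dt = −UA(T − T_amb).
dT/dt = (T_ss − T)/τ with T_ss = T_amb = 12.900 °C, τ = M c_p/UA = 437·3.07/1.17 = 1146.7 s.
Solution: T(t) = T_ss + (T₀ − T_ss) e^(−t/τ).
T(1090) = 12.900 + (46.000)·0.38651 = 30.680 °C.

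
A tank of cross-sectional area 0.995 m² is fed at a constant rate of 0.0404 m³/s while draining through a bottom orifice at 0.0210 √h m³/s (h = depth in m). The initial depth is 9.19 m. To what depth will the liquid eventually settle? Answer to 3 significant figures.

3.70 m

Level balance: A dh/dt = 0.0404 − 0.0210 √h. Setting dh/dt = 0:
Q_in = 0.0210 √h_ss ⇒ √h_ss = 0.0404/0.0210 = 1.9238.
h_ss = 1.9238² = 3.7010 m. (Since h₀ = 9.19 m > h_ss, the level will fall toward this value.)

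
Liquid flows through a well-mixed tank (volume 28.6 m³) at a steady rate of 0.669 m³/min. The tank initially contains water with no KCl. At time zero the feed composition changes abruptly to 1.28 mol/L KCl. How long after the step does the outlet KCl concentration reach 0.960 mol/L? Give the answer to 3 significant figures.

59.3 min

Species balance on the tank: V dC/dt = Q(C_in − C), so τ = V/Q = 42.750 min.
C(t) = C_in + (C₀ − C_in) e^(−t/τ). Set C = 0.960 and solve for t:
e^(−t/τ) = (C − C_in)/(C₀ − C_in) = (0.960 − 1.28)/(0 − 1.28) = 0.25000
t = −τ ln(…) = 42.750 × 1.3863 = 59.265 min.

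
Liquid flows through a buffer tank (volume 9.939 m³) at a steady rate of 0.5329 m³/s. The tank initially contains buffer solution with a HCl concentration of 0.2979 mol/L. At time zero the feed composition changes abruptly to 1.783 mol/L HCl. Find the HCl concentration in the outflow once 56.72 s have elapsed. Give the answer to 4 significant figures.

1.712 mol/L

Accumulation = in − out for the solute gives V dC/dt = Q(C_in − C).
Time constant τ = V/Q = 9.939/0.5329 = 18.6508 s.
This is linear first-order; C(t) = C_in + (C₀ − C_in) e^(−t/τ).
C(56.72) = 1.783 + (0.2979 − 1.783)·e^(−56.72/18.6508) = 1.783 + (-1.48510)·0.0477794 = 1.71204 mol/L.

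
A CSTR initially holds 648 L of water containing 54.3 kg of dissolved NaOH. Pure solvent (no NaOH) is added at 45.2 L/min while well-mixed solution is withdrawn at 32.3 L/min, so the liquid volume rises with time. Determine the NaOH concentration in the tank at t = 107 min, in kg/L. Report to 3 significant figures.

Total volume: dV/dt = Q_in − Q_out = 12.900 L/min, so V(t) = 648 + 12.900 t and V(107) = 2028.3 L.
Solute balance: dm/dt = 0 − Q_out C = −Q_out m/V(t).
Separate: dm/m = −Q_out dt/V(t) ⇒ ln(m/m₀) = −(Q_out/(Q_in−Q_out)) ln(V/V₀).
m = m₀ (V₀/V)^(Q_out/(Q_in−Q_out)) = 54.3 × (648/2028.3)^(2.5039) = 3.1188 kg.
C = m/V = 3.1188/2028.3 = 0.0015376 kg/L.

0.00154 kg/L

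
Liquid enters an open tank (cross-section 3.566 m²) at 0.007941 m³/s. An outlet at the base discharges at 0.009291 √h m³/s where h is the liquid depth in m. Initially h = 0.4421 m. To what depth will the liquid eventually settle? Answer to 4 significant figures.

Level balance: A dh/dt = 0.007941 − 0.009291 √h. Setting dh/dt = 0:
Q_in = 0.009291 √h_ss ⇒ √h_ss = 0.007941/0.009291 = 0.854698.
h_ss = 0.854698² = 0.730509 m. (Since h₀ = 0.4421 m < h_ss, the level will rise toward this value.)

0.7305 m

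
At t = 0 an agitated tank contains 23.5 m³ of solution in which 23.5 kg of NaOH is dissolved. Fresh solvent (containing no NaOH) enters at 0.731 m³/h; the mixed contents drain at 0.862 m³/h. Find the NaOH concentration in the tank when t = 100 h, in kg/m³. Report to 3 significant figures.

Let m(t) be the amount of NaOH. Volume: V(t) = V₀ + (Q_in − Q_out) t = 23.5 − 0.13100 t; V(100) = 10.400 m³.
No NaOH enters, so dm/dt = −Q_out · (m/V).
dm/m = −Q_out dt/(V₀ − 0.13100 t); integrating gives ln(m/m₀) = −(Q_out/(Q_in−Q_out)) ln(V/V₀).
m = m₀ (V₀/V)^(Q_out/(Q_in−Q_out)) = 23.5 × (23.5/10.400)^(-6.5802) = 0.11002 kg.
C = m/V = 0.11002/10.400 = 0.010579 kg/m³.

0.0106 kg/m³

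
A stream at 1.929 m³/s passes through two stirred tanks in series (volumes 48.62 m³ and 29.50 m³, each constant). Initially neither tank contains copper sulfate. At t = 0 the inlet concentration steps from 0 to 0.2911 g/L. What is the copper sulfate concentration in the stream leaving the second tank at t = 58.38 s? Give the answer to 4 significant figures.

Species balance on tank i: dCᵢ/dt = (Cᵢ₋₁ − Cᵢ)/τᵢ with τᵢ = Vᵢ/Q.
τ₁ = 48.62/1.929 = 25.2048 s; τ₂ = 29.50/1.929 = 15.2929 s.
Tank 1: C₁ = C_in(1 − e^(−t/τ₁)). Tank 2 (τ₁ ≠ τ₂): C₂ = C_in[1 − (τ₁ e^(−t/τ₁) − τ₂ e^(−t/τ₂))/(τ₁ − τ₂)].
At t = 58.38: e^(−t/τ₁) = 0.0986449, e^(−t/τ₂) = 0.0219836.
C₂ = 0.2911·[1 − (25.2048·0.0986449 − 15.2929·0.0219836)/(9.91187)] = 0.2911·0.783075 = 0.227953 g/L.

0.2280 g/L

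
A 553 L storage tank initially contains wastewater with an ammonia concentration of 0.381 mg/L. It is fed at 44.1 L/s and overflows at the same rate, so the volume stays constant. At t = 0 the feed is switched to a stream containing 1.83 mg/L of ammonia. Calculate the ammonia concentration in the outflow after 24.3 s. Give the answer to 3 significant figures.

1.62 mg/L

Species balance on the tank: V dC/dt = Q(C_in − C).
Rewrite as dC/dt + C/τ = C_in/τ, τ = V/Q = 12.540 s.
This is linear first-order; C(t) = C_in + (C₀ − C_in) e^(−t/τ).
C(24.3) = 1.83 + (0.381 − 1.83)·e^(−24.3/12.540) = 1.83 + (-1.4490)·0.14401 = 1.6213 mg/L.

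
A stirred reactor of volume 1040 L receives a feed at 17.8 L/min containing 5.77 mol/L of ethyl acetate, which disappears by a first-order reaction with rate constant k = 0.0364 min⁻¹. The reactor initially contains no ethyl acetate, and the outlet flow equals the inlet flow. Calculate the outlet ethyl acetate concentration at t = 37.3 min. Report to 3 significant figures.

1.59 mol/L

Species balance: V dC/dt = Q C_in − Q C − k V C.
This is linear with rate a = Q/V + k = 0.053515 min⁻¹.
C_ss = Q C_in/(Q + kV) = 1.8454 mol/L; C(t) = C_ss + (C₀ − C_ss) e^(−a t).
C(37.3) = 1.8454 + (-1.8454)·e^(−0.053515·37.3) = 1.8454 + (-1.8454)·0.13586 = 1.5947 mol/L.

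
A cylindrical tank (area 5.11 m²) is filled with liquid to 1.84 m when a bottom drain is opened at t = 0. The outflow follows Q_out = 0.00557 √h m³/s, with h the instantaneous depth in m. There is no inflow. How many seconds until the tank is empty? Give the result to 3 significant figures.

With no inflow, A dh/dt = −0.00557 √h.
∫ h^(−1/2) dh = −(0.00557/A) ∫ dt, giving 2√h = 2√h₀ − (0.00557/A) t.
Set h = 0: 2√h₀ = (0.00557/A) t_empty ⇒ t_empty = 2A√h₀/0.00557.
t_empty = 2·5.11·√1.84/0.00557 = 10.220·1.3565/0.00557 = 2488.9 s.

2490 s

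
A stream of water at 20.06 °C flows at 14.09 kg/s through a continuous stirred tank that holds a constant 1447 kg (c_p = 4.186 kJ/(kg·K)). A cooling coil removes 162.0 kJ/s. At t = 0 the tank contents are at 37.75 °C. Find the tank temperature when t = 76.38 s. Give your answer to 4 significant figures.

27.03 °C

First-law balance (no shaft work): M c_p dT/dt = ṁ c_p (T_in − T) − 162.0.
τ = M/ṁ = 102.697 s; T_ss = T_in − Q̇/(ṁ c_p) = 20.06 − 162.0/(14.09·4.186) = 17.3133 °C.
T approaches T_ss exponentially: T(t) = T_ss + (T₀ − T_ss) e^(−t/τ).
T(76.38) = 17.3133 + (20.4367)·e^(−76.38/102.697) = 17.3133 + (20.4367)·0.475332 = 27.0275 °C.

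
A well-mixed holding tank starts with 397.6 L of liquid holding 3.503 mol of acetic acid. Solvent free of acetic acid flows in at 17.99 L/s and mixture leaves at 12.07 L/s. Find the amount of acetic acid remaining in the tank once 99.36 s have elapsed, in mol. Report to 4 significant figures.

Let m(t) be the amount of acetic acid. Volume: V(t) = V₀ + (Q_in − Q_out) t = 397.6 + 5.92000 t; V(99.36) = 985.811 L.
No acetic acid enters, so dm/dt = −Q_out · (m/V).
dm/m = −Q_out dt/(V₀ + 5.92000 t); integrating gives ln(m/m₀) = −(Q_out/(Q_in−Q_out)) ln(V/V₀).
m = m₀ (V₀/V)^(Q_out/(Q_in−Q_out)) = 3.503 × (397.6/985.811)^(2.03885) = 0.550078 mol.

0.5501 mol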